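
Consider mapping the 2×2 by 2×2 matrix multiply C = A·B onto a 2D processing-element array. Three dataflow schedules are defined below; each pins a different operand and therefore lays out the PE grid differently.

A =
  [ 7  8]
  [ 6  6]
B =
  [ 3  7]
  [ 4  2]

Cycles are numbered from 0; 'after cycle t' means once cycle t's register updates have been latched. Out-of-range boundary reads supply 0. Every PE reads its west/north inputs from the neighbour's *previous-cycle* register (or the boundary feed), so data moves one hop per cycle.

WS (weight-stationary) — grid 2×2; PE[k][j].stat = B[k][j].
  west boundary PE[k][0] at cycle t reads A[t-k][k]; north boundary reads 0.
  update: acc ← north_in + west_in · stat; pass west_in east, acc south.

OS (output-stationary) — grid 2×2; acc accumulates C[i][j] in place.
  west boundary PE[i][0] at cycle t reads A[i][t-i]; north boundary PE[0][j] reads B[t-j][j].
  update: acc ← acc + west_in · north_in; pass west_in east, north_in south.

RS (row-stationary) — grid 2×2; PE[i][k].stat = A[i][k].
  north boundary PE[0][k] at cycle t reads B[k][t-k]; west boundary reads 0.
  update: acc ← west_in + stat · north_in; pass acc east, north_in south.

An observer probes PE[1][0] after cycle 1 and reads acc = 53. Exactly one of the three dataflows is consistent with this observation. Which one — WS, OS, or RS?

Under WS (2×2), PE[1][0]:
  step 0 · PE1,0: acc=0; fwd→0 fwd↓0
  step 1 · PE1,0: acc=53; fwd→8 fwd↓53
Under OS (2×2), PE[1][0]:
  step 0 · PE1,0: acc=0; fwd→0 fwd↓0
  step 1 · PE1,0: acc=18; fwd→6 fwd↓3
Under RS (2×2), PE[1][0]:
  step 0 · PE1,0: acc=0; fwd→0 fwd↓0
  step 1 · PE1,0: acc=18; fwd→18 fwd↓3

dataflow = WS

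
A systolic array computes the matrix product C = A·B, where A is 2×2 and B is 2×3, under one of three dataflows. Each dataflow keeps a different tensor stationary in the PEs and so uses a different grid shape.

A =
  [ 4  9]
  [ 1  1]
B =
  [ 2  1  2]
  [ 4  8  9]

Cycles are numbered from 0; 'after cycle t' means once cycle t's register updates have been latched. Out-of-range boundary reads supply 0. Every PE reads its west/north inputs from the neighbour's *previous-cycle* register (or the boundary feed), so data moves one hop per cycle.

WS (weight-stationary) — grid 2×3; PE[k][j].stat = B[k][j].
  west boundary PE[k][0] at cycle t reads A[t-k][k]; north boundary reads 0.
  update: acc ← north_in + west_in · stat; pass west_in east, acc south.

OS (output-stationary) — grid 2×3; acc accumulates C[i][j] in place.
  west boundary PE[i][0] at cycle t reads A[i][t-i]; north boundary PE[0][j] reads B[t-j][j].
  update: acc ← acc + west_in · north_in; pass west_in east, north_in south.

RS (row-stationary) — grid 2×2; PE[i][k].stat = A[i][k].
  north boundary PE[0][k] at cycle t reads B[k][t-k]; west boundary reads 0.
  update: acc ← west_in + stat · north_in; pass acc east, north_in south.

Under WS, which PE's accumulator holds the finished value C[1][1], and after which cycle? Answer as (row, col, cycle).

(row, col, cycle) = (1, 1, 3)

Under WS, C[1][1] lands at PE[1][1]:
  @0  [1,1]  acc 0  |  →0  ↓0
  @1  [1,1]  acc 0  |  →0  ↓0
  @2  [1,1]  acc 76  |  →9  ↓76
  @3  [1,1]  acc 9  |  →1  ↓9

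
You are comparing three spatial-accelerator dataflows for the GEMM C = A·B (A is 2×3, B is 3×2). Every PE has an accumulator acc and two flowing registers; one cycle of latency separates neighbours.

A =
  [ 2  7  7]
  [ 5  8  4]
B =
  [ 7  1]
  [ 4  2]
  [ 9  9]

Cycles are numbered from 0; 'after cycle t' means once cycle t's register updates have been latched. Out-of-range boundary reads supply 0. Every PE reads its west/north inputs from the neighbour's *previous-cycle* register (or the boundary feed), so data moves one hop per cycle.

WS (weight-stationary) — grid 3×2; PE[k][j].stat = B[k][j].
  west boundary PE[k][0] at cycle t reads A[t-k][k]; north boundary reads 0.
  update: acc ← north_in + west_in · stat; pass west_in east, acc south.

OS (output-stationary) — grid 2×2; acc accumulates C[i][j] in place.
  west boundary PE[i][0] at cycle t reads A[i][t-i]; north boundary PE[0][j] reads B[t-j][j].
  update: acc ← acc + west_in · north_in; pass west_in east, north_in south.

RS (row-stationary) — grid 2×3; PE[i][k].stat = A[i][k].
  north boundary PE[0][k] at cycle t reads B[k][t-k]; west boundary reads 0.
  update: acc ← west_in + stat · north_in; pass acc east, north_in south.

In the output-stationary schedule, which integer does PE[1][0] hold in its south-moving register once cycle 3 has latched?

register = 9

OS on a 2×2 grid — tracing PE[1][0] and its feeders:
  c0 r0c0: 14 / 2 / 7
  c0 r1c0: 0 / 0 / 0
  c1 r0c0: 42 / 7 / 4
  c1 r1c0: 35 / 5 / 7
  c2 r0c0: 105 / 7 / 9
  c2 r1c0: 67 / 8 / 4
  c3 r0c0: 105 / 0 / 0
  c3 r1c0: 103 / 4 / 9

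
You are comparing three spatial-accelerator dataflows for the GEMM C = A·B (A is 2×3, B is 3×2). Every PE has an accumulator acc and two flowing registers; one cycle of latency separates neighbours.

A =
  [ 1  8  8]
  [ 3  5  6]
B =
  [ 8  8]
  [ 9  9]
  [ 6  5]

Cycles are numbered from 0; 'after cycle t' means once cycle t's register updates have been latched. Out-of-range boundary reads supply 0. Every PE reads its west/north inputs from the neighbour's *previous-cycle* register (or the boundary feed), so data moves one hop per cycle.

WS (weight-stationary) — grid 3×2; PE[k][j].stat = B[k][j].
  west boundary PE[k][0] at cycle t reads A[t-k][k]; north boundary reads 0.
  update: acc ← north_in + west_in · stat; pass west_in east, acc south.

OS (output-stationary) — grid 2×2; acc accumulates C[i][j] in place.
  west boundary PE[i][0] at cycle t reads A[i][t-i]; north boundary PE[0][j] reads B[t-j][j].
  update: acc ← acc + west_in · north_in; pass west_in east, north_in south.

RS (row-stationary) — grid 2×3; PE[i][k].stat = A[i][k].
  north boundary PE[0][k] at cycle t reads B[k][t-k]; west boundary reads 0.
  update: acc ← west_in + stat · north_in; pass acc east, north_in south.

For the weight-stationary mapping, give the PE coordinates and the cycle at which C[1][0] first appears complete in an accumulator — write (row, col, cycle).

Under WS, C[1][0] lands at PE[2][0]:
  after 0 — PE[2][0] acc=0, pass-E 0, pass-S 0
  after 1 — PE[2][0] acc=0, pass-E 0, pass-S 0
  after 2 — PE[2][0] acc=128, pass-E 8, pass-S 128
  after 3 — PE[2][0] acc=105, pass-E 6, pass-S 105

(row, col, cycle) = (2, 0, 3)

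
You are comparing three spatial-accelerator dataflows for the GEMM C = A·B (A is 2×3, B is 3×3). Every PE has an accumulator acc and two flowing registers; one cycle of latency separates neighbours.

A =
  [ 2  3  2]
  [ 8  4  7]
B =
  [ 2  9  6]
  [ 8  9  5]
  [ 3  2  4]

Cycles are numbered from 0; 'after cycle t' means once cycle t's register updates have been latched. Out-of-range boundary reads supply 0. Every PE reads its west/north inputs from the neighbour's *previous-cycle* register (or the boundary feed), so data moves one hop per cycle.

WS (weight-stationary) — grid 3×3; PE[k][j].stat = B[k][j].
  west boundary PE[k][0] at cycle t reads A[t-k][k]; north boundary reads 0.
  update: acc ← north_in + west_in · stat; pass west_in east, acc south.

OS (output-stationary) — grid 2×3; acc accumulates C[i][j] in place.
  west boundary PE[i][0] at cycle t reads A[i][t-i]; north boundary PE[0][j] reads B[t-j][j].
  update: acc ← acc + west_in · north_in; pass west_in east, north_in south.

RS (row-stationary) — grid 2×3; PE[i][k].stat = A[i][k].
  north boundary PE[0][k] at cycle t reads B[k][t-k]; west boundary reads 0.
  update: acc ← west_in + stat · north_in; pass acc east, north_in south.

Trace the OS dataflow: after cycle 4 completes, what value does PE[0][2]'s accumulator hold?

OS (2×3). Following PE[0][2] plus its west/north inputs:
  [0] (0,1) acc=0 (h:0 v:0)
  [0] (0,2) acc=0 (h:0 v:0)
  [1] (0,1) acc=18 (h:2 v:9)
  [1] (0,2) acc=0 (h:0 v:0)
  [2] (0,1) acc=45 (h:3 v:9)
  [2] (0,2) acc=12 (h:2 v:6)
  [3] (0,1) acc=49 (h:2 v:2)
  [3] (0,2) acc=27 (h:3 v:5)
  [4] (0,1) acc=49 (h:0 v:0)
  [4] (0,2) acc=35 (h:2 v:4)

PE[0][2].acc = 35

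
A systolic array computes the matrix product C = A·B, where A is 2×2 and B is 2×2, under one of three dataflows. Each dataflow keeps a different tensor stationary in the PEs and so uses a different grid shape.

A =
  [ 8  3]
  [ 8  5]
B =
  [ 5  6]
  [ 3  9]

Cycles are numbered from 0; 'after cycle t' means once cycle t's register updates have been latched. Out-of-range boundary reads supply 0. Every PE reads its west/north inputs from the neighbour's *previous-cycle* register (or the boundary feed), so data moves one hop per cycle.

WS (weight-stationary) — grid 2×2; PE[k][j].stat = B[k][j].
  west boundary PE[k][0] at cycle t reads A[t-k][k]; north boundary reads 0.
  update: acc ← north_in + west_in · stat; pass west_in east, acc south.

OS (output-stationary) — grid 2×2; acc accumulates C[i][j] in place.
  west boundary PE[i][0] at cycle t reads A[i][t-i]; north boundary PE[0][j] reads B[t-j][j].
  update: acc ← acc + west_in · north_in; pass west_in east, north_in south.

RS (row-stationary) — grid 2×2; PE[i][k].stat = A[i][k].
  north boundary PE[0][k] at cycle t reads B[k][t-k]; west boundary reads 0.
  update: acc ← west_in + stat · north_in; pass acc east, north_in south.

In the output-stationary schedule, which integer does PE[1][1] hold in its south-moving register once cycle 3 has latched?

register = 9

OS 2×2: PE[1][1] cycle-by-cycle (with neighbour feeds):
  0: (0,1).acc=0  regs=<0,0>
  0: (1,0).acc=0  regs=<0,0>
  0: (1,1).acc=0  regs=<0,0>
  1: (0,1).acc=48  regs=<8,6>
  1: (1,0).acc=40  regs=<8,5>
  1: (1,1).acc=0  regs=<0,0>
  2: (0,1).acc=75  regs=<3,9>
  2: (1,0).acc=55  regs=<5,3>
  2: (1,1).acc=48  regs=<8,6>
  3: (0,1).acc=75  regs=<0,0>
  3: (1,0).acc=55  regs=<0,0>
  3: (1,1).acc=93  regs=<5,9>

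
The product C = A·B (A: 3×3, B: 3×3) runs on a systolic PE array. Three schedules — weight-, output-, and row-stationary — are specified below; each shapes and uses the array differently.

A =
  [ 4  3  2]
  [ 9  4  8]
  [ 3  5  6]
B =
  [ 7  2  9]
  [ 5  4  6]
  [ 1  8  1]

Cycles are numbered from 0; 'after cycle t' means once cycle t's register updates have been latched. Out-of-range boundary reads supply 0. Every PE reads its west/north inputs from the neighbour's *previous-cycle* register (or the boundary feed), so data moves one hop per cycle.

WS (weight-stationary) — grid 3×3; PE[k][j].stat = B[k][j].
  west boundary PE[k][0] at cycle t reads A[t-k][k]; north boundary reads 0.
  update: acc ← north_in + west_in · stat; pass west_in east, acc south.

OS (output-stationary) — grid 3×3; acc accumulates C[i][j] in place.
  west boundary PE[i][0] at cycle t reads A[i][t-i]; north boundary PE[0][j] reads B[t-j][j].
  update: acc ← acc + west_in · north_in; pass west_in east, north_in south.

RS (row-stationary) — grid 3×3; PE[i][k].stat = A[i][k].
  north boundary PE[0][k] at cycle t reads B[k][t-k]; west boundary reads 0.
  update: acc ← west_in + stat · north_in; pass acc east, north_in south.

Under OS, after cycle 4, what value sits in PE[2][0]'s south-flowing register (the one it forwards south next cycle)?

OS 3×3: PE[2][0] cycle-by-cycle (with neighbour feeds):
  step 0 · PE1,0: acc=0; fwd→0 fwd↓0
  step 0 · PE2,0: acc=0; fwd→0 fwd↓0
  step 1 · PE1,0: acc=63; fwd→9 fwd↓7
  step 1 · PE2,0: acc=0; fwd→0 fwd↓0
  step 2 · PE1,0: acc=83; fwd→4 fwd↓5
  step 2 · PE2,0: acc=21; fwd→3 fwd↓7
  step 3 · PE1,0: acc=91; fwd→8 fwd↓1
  step 3 · PE2,0: acc=46; fwd→5 fwd↓5
  step 4 · PE1,0: acc=91; fwd→0 fwd↓0
  step 4 · PE2,0: acc=52; fwd→6 fwd↓1

register = 1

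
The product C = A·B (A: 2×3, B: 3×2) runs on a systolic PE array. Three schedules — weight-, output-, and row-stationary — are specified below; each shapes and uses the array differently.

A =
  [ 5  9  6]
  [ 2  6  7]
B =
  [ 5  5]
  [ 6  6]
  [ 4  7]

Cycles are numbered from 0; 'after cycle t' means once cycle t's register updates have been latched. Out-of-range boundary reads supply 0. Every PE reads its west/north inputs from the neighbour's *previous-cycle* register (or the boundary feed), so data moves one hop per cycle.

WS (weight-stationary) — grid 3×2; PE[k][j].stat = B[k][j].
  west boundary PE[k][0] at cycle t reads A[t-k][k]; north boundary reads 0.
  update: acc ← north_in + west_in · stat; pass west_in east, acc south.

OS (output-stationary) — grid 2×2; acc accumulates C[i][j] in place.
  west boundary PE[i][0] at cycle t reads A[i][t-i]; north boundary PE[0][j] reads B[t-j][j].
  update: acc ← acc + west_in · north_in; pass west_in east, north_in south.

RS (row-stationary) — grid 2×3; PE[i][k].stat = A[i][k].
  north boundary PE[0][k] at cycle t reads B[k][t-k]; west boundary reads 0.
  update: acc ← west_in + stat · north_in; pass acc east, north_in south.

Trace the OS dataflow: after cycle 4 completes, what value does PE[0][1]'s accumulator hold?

PE[0][1].acc = 121

OS (2×2). Following PE[0][1] plus its west/north inputs:
  cycle 0: PE[0][0] → acc 25, east 5, south 5
  cycle 0: PE[0][1] → acc 0, east 0, south 0
  cycle 1: PE[0][0] → acc 79, east 9, south 6
  cycle 1: PE[0][1] → acc 25, east 5, south 5
  cycle 2: PE[0][0] → acc 103, east 6, south 4
  cycle 2: PE[0][1] → acc 79, east 9, south 6
  cycle 3: PE[0][0] → acc 103, east 0, south 0
  cycle 3: PE[0][1] → acc 121, east 6, south 7
  cycle 4: PE[0][0] → acc 103, east 0, south 0
  cycle 4: PE[0][1] → acc 121, east 0, south 0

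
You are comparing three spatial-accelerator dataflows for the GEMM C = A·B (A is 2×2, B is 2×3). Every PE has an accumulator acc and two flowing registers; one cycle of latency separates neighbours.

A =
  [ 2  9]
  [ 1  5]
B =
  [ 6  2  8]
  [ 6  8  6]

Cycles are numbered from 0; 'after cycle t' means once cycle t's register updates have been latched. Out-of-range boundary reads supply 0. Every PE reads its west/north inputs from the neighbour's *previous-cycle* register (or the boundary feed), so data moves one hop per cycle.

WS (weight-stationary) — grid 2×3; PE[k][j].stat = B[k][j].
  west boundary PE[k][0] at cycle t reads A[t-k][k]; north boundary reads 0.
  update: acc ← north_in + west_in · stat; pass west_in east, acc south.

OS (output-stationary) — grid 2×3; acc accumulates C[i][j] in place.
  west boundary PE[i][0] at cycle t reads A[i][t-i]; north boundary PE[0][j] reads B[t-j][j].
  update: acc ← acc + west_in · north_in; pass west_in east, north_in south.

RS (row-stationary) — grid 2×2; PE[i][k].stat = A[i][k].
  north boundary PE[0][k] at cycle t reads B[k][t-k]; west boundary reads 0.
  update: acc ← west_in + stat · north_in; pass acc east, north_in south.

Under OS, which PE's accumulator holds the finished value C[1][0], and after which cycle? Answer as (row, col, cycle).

Under OS, C[1][0] lands at PE[1][0]:
  t=0 PE[1][0]: acc=0 h=0 v=0
  t=1 PE[1][0]: acc=6 h=1 v=6
  t=2 PE[1][0]: acc=36 h=5 v=6

(row, col, cycle) = (1, 0, 2)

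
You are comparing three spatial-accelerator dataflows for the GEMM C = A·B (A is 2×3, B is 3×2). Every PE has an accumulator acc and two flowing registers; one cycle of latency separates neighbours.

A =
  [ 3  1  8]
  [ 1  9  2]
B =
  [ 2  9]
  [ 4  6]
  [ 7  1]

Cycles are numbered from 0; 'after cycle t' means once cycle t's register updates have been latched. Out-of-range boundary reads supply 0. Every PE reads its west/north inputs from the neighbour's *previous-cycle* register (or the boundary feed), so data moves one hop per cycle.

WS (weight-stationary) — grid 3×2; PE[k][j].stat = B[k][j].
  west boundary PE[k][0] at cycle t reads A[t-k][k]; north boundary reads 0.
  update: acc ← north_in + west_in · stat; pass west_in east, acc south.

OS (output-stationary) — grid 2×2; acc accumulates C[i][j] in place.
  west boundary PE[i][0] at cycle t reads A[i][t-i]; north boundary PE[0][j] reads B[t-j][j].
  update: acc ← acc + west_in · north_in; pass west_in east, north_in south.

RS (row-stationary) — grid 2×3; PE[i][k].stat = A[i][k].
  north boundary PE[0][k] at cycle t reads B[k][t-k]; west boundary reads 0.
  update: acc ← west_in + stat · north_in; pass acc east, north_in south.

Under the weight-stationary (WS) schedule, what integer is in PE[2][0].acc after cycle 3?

Tracing WS — 3×2 array, target PE[2][0]:
  cycle 0: PE[1][0] → acc 0, east 0, south 0
  cycle 0: PE[2][0] → acc 0, east 0, south 0
  cycle 1: PE[1][0] → acc 10, east 1, south 10
  cycle 1: PE[2][0] → acc 0, east 0, south 0
  cycle 2: PE[1][0] → acc 38, east 9, south 38
  cycle 2: PE[2][0] → acc 66, east 8, south 66
  cycle 3: PE[1][0] → acc 0, east 0, south 0
  cycle 3: PE[2][0] → acc 52, east 2, south 52

PE[2][0].acc = 52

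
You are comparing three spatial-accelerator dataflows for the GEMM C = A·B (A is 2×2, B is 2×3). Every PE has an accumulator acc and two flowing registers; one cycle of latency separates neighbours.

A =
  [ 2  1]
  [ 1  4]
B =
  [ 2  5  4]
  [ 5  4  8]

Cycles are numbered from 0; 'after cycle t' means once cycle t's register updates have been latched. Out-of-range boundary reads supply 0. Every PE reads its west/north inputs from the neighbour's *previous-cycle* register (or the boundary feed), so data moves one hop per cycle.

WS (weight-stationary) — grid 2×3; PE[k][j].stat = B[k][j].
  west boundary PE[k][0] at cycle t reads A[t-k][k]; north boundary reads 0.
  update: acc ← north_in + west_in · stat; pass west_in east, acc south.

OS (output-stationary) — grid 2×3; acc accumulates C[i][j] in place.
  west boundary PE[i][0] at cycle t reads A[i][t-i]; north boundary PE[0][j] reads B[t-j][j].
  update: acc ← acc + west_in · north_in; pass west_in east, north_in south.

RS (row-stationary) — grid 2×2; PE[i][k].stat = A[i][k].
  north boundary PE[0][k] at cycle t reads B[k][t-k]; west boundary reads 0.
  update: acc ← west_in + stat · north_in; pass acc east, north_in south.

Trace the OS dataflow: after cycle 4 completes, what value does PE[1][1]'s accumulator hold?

PE[1][1].acc = 21

OS 2×3: PE[1][1] cycle-by-cycle (with neighbour feeds):
  step 0 · PE0,1: acc=0; fwd→0 fwd↓0
  step 0 · PE1,0: acc=0; fwd→0 fwd↓0
  step 0 · PE1,1: acc=0; fwd→0 fwd↓0
  step 1 · PE0,1: acc=10; fwd→2 fwd↓5
  step 1 · PE1,0: acc=2; fwd→1 fwd↓2
  step 1 · PE1,1: acc=0; fwd→0 fwd↓0
  step 2 · PE0,1: acc=14; fwd→1 fwd↓4
  step 2 · PE1,0: acc=22; fwd→4 fwd↓5
  step 2 · PE1,1: acc=5; fwd→1 fwd↓5
  step 3 · PE0,1: acc=14; fwd→0 fwd↓0
  step 3 · PE1,0: acc=22; fwd→0 fwd↓0
  step 3 · PE1,1: acc=21; fwd→4 fwd↓4
  step 4 · PE0,1: acc=14; fwd→0 fwd↓0
  step 4 · PE1,0: acc=22; fwd→0 fwd↓0
  step 4 · PE1,1: acc=21; fwd→0 fwd↓0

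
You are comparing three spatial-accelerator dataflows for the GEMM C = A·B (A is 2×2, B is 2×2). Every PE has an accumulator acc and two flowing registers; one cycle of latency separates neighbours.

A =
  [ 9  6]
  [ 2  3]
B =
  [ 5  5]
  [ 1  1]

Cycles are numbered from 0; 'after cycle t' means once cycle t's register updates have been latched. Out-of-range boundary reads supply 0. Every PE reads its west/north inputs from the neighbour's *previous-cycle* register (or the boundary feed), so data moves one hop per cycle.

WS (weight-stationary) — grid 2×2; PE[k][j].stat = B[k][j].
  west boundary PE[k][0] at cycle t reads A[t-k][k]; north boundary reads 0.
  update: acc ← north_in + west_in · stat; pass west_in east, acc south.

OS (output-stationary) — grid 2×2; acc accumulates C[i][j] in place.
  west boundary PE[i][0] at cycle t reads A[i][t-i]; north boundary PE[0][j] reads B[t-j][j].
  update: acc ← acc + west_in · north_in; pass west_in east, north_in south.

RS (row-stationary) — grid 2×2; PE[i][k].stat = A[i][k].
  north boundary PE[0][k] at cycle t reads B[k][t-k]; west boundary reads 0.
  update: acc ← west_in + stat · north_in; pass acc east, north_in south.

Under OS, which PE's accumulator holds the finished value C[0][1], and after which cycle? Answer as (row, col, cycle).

OS — PE[0][1] is where C[0][1] collects:
  @0  [0,1]  acc 0  |  →0  ↓0
  @1  [0,1]  acc 45  |  →9  ↓5
  @2  [0,1]  acc 51  |  →6  ↓1

(row, col, cycle) = (0, 1, 2)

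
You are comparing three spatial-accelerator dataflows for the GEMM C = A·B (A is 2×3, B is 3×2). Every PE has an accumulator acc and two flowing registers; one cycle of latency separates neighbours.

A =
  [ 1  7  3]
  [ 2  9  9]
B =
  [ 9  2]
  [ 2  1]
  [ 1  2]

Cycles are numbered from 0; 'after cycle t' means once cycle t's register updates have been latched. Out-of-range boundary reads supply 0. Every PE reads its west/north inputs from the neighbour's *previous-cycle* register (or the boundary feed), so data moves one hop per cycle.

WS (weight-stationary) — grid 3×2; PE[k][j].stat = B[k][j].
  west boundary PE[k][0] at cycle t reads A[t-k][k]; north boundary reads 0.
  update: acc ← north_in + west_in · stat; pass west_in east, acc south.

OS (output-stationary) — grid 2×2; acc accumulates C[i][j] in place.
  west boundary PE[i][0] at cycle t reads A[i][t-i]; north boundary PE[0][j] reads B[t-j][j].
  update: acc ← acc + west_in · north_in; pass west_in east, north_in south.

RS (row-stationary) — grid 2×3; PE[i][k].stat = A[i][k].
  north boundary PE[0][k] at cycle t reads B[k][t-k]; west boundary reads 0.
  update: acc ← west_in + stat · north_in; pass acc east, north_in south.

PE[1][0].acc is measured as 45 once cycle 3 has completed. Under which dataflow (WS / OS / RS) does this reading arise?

WS [3×2] PE[1][0] across cycles:
  0: (1,0).acc=0  regs=<0,0>
  1: (1,0).acc=23  regs=<7,23>
  2: (1,0).acc=36  regs=<9,36>
  3: (1,0).acc=0  regs=<0,0>
OS [2×2] PE[1][0] across cycles:
  0: (1,0).acc=0  regs=<0,0>
  1: (1,0).acc=18  regs=<2,9>
  2: (1,0).acc=36  regs=<9,2>
  3: (1,0).acc=45  regs=<9,1>
RS [2×3] PE[1][0] across cycles:
  0: (1,0).acc=0  regs=<0,0>
  1: (1,0).acc=18  regs=<18,9>
  2: (1,0).acc=4  regs=<4,2>
  3: (1,0).acc=0  regs=<0,0>

dataflow = OS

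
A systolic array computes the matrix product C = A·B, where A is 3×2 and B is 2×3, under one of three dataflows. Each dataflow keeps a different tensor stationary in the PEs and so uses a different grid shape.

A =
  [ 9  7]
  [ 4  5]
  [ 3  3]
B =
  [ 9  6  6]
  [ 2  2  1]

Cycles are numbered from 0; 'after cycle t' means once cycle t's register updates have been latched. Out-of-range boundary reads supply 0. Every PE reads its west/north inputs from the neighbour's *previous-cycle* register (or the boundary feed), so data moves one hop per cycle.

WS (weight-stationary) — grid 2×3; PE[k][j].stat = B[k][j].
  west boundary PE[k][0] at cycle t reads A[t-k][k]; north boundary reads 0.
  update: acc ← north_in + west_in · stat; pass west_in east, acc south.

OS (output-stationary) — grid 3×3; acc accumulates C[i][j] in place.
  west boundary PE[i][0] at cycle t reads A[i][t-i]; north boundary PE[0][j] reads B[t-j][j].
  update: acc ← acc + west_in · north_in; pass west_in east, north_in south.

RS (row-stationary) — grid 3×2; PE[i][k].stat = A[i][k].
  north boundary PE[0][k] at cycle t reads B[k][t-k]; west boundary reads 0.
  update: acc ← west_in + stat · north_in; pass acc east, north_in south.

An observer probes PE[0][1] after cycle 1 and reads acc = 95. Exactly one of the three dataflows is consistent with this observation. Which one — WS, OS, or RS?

— WS: 2×3; PE[0][1] trace:
  c0 r0c1: 0 / 0 / 0
  c1 r0c1: 54 / 9 / 54
— OS: 3×3; PE[0][1] trace:
  c0 r0c1: 0 / 0 / 0
  c1 r0c1: 54 / 9 / 6
— RS: 3×2; PE[0][1] trace:
  c0 r0c1: 0 / 0 / 0
  c1 r0c1: 95 / 95 / 2

dataflow = RS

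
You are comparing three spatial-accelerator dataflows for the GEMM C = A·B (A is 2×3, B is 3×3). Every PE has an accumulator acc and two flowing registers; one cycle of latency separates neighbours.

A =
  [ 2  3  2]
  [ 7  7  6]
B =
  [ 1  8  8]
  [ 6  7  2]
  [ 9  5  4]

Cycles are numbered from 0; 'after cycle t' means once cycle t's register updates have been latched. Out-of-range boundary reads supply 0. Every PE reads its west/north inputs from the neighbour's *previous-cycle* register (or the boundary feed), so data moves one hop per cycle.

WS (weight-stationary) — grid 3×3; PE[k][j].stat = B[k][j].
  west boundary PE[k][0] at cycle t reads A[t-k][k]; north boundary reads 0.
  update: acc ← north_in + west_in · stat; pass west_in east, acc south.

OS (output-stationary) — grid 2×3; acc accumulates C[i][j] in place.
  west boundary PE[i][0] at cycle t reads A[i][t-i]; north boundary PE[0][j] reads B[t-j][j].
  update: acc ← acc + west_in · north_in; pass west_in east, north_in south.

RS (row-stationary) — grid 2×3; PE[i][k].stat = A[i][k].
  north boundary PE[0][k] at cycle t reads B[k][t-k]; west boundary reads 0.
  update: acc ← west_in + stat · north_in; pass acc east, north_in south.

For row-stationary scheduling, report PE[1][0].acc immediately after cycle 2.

PE[1][0].acc = 56

RS (2×3). Following PE[1][0] plus its west/north inputs:
  c0 r0c0: 2 / 2 / 1
  c0 r1c0: 0 / 0 / 0
  c1 r0c0: 16 / 16 / 8
  c1 r1c0: 7 / 7 / 1
  c2 r0c0: 16 / 16 / 8
  c2 r1c0: 56 / 56 / 8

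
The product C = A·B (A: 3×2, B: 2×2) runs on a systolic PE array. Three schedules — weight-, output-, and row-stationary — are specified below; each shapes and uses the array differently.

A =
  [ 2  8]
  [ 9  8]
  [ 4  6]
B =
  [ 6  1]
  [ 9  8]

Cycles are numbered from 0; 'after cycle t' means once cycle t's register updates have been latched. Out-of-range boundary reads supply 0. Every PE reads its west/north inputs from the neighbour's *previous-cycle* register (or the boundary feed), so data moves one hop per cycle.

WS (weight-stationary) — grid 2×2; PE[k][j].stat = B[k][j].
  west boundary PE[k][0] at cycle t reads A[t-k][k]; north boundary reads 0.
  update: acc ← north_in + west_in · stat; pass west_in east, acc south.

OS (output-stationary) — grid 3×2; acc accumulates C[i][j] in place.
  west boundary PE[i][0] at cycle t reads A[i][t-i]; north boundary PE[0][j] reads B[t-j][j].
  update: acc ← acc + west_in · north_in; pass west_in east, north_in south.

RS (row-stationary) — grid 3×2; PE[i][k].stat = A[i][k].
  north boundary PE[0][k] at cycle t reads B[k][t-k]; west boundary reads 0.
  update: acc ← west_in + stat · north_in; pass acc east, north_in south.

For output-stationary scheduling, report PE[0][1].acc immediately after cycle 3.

PE[0][1].acc = 66

OS 3×2: PE[0][1] cycle-by-cycle (with neighbour feeds):
  step 0 · PE0,0: acc=12; fwd→2 fwd↓6
  step 0 · PE0,1: acc=0; fwd→0 fwd↓0
  step 1 · PE0,0: acc=84; fwd→8 fwd↓9
  step 1 · PE0,1: acc=2; fwd→2 fwd↓1
  step 2 · PE0,0: acc=84; fwd→0 fwd↓0
  step 2 · PE0,1: acc=66; fwd→8 fwd↓8
  step 3 · PE0,0: acc=84; fwd→0 fwd↓0
  step 3 · PE0,1: acc=66; fwd→0 fwd↓0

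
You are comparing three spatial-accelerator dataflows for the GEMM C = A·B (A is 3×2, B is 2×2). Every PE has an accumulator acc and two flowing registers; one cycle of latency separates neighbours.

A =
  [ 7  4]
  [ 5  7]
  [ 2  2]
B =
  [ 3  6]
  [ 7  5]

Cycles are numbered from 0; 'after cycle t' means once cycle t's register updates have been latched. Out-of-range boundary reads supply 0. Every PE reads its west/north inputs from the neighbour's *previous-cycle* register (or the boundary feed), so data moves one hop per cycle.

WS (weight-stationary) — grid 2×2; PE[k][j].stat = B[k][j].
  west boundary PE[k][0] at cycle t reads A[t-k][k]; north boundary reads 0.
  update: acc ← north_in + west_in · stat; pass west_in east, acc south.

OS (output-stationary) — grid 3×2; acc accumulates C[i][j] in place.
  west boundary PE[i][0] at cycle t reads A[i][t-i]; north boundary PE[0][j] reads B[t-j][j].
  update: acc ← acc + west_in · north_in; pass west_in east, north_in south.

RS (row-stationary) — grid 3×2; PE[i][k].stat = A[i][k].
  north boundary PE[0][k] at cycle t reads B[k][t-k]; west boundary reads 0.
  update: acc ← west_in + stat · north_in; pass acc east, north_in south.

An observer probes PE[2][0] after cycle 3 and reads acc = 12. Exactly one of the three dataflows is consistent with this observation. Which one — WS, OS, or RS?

dataflow = RS

WS (2×2): PE[2][0] does not exist.
OS [3×2] PE[2][0] across cycles:
  after 0 — PE[2][0] acc=0, pass-E 0, pass-S 0
  after 1 — PE[2][0] acc=0, pass-E 0, pass-S 0
  after 2 — PE[2][0] acc=6, pass-E 2, pass-S 3
  after 3 — PE[2][0] acc=20, pass-E 2, pass-S 7
RS [3×2] PE[2][0] across cycles:
  after 0 — PE[2][0] acc=0, pass-E 0, pass-S 0
  after 1 — PE[2][0] acc=0, pass-E 0, pass-S 0
  after 2 — PE[2][0] acc=6, pass-E 6, pass-S 3
  after 3 — PE[2][0] acc=12, pass-E 12, pass-S 6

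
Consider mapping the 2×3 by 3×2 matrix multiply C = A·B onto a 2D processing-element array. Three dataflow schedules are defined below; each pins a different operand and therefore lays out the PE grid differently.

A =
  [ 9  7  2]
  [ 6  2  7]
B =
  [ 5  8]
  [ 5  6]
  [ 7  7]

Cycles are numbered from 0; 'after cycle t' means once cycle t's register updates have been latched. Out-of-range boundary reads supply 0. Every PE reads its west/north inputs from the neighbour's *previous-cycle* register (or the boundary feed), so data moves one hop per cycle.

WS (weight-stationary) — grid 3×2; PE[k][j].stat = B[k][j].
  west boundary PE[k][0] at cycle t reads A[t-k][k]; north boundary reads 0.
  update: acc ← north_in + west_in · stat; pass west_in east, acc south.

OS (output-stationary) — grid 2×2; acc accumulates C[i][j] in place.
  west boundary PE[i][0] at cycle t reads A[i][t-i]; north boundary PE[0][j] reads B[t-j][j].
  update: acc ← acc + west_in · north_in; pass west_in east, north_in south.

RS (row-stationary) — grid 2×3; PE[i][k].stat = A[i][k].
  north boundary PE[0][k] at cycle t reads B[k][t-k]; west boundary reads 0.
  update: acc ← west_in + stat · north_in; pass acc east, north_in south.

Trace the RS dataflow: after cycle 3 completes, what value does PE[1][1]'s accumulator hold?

Tracing RS — 2×3 array, target PE[1][1]:
  0: (0,1).acc=0  regs=<0,0>
  0: (1,0).acc=0  regs=<0,0>
  0: (1,1).acc=0  regs=<0,0>
  1: (0,1).acc=80  regs=<80,5>
  1: (1,0).acc=30  regs=<30,5>
  1: (1,1).acc=0  regs=<0,0>
  2: (0,1).acc=114  regs=<114,6>
  2: (1,0).acc=48  regs=<48,8>
  2: (1,1).acc=40  regs=<40,5>
  3: (0,1).acc=0  regs=<0,0>
  3: (1,0).acc=0  regs=<0,0>
  3: (1,1).acc=60  regs=<60,6>

PE[1][1].acc = 60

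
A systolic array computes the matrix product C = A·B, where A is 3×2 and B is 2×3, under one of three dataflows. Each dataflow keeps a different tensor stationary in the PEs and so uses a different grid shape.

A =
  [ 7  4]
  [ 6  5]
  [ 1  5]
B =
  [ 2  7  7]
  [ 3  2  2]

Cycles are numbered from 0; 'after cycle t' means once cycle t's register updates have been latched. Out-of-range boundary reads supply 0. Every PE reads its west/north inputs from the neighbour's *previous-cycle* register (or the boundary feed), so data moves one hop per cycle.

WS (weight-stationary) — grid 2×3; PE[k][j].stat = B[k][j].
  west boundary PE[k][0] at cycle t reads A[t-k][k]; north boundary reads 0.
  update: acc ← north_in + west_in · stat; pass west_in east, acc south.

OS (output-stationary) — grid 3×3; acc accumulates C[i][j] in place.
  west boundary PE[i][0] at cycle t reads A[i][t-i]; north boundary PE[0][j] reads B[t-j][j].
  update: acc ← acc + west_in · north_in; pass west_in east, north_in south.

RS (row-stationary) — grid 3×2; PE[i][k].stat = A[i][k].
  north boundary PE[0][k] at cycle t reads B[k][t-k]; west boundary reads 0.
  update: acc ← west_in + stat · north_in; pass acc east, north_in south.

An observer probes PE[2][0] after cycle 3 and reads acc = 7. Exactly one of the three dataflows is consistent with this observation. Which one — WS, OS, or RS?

dataflow = RS

— WS: 2×3 array has no PE[2][0].
— OS: 3×3; PE[2][0] trace:
  @0  [2,0]  acc 0  |  →0  ↓0
  @1  [2,0]  acc 0  |  →0  ↓0
  @2  [2,0]  acc 2  |  →1  ↓2
  @3  [2,0]  acc 17  |  →5  ↓3
— RS: 3×2; PE[2][0] trace:
  @0  [2,0]  acc 0  |  →0  ↓0
  @1  [2,0]  acc 0  |  →0  ↓0
  @2  [2,0]  acc 2  |  →2  ↓2
  @3  [2,0]  acc 7  |  →7  ↓7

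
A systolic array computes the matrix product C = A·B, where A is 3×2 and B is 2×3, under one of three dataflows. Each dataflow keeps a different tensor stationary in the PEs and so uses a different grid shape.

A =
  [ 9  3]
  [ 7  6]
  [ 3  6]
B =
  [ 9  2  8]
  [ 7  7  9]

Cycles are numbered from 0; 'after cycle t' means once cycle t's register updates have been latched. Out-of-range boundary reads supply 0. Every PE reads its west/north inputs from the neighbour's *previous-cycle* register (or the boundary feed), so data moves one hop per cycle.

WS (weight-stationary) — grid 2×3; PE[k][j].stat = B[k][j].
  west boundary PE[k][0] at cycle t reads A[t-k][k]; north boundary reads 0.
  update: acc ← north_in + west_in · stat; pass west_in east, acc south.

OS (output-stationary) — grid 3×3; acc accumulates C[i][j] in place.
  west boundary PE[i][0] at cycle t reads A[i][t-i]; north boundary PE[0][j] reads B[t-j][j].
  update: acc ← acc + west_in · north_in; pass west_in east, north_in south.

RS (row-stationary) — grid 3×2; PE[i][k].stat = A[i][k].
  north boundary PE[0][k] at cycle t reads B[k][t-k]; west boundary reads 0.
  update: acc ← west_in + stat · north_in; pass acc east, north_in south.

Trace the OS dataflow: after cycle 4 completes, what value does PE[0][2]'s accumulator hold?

PE[0][2].acc = 99

OS on a 3×3 grid — tracing PE[0][2] and its feeders:
  0: (0,1).acc=0  regs=<0,0>
  0: (0,2).acc=0  regs=<0,0>
  1: (0,1).acc=18  regs=<9,2>
  1: (0,2).acc=0  regs=<0,0>
  2: (0,1).acc=39  regs=<3,7>
  2: (0,2).acc=72  regs=<9,8>
  3: (0,1).acc=39  regs=<0,0>
  3: (0,2).acc=99  regs=<3,9>
  4: (0,1).acc=39  regs=<0,0>
  4: (0,2).acc=99  regs=<0,0>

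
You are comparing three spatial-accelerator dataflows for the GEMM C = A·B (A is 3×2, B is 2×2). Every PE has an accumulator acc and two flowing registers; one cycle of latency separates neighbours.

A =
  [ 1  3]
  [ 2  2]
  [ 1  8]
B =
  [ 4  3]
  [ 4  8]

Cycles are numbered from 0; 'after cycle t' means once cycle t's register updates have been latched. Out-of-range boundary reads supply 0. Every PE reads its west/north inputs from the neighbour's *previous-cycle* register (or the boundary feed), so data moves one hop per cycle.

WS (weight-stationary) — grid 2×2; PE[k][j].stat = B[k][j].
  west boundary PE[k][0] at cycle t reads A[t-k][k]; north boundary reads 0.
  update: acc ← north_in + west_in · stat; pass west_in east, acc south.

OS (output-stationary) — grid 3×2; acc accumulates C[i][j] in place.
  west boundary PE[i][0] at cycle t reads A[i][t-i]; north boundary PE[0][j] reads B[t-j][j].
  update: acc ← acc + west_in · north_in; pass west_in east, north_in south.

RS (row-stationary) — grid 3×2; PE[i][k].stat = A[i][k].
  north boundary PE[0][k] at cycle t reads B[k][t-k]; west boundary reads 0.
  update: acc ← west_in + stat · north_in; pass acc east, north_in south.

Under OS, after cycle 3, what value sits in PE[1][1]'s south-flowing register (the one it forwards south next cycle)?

Tracing OS — 3×2 array, target PE[1][1]:
  step 0 · PE0,1: acc=0; fwd→0 fwd↓0
  step 0 · PE1,0: acc=0; fwd→0 fwd↓0
  step 0 · PE1,1: acc=0; fwd→0 fwd↓0
  step 1 · PE0,1: acc=3; fwd→1 fwd↓3
  step 1 · PE1,0: acc=8; fwd→2 fwd↓4
  step 1 · PE1,1: acc=0; fwd→0 fwd↓0
  step 2 · PE0,1: acc=27; fwd→3 fwd↓8
  step 2 · PE1,0: acc=16; fwd→2 fwd↓4
  step 2 · PE1,1: acc=6; fwd→2 fwd↓3
  step 3 · PE0,1: acc=27; fwd→0 fwd↓0
  step 3 · PE1,0: acc=16; fwd→0 fwd↓0
  step 3 · PE1,1: acc=22; fwd→2 fwd↓8

register = 8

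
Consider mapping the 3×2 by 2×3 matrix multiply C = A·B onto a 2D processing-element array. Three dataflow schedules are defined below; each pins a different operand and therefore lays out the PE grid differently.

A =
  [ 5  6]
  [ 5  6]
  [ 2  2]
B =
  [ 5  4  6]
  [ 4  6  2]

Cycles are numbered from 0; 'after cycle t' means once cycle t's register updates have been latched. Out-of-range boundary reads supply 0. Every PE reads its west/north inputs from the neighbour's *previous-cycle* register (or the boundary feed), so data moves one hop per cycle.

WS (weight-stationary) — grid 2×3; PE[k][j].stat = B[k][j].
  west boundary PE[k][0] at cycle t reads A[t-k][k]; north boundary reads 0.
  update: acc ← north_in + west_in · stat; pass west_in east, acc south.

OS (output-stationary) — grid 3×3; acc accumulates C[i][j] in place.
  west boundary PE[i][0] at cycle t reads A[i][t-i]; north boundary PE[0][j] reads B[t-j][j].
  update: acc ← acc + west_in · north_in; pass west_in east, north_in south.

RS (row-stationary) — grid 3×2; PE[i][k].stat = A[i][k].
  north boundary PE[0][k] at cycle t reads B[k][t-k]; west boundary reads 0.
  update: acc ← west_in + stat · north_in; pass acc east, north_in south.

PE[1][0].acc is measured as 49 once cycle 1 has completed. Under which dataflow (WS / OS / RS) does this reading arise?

dataflow = WS

WS [2×3] PE[1][0] across cycles:
  c0 r1c0: 0 / 0 / 0
  c1 r1c0: 49 / 6 / 49
OS [3×3] PE[1][0] across cycles:
  c0 r1c0: 0 / 0 / 0
  c1 r1c0: 25 / 5 / 5
RS [3×2] PE[1][0] across cycles:
  c0 r1c0: 0 / 0 / 0
  c1 r1c0: 25 / 25 / 5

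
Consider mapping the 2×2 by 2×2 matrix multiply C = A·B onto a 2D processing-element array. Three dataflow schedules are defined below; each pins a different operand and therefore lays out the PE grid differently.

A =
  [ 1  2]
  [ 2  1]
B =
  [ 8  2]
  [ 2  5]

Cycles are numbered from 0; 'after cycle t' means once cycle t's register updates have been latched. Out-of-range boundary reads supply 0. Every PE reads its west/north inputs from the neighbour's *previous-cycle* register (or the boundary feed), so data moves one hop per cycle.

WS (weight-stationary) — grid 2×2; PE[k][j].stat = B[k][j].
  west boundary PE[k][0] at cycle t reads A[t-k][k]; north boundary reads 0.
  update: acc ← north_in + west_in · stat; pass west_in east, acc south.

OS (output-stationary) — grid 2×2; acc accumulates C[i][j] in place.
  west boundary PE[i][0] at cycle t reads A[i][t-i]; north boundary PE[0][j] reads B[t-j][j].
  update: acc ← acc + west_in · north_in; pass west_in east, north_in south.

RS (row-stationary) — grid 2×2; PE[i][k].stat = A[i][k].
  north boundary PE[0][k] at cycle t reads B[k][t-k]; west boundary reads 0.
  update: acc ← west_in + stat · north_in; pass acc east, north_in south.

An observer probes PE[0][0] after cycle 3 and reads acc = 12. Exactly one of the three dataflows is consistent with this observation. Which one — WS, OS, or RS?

Under WS (2×2), PE[0][0]:
  [0] (0,0) acc=8 (h:1 v:8)
  [1] (0,0) acc=16 (h:2 v:16)
  [2] (0,0) acc=0 (h:0 v:0)
  [3] (0,0) acc=0 (h:0 v:0)
Under OS (2×2), PE[0][0]:
  [0] (0,0) acc=8 (h:1 v:8)
  [1] (0,0) acc=12 (h:2 v:2)
  [2] (0,0) acc=12 (h:0 v:0)
  [3] (0,0) acc=12 (h:0 v:0)
Under RS (2×2), PE[0][0]:
  [0] (0,0) acc=8 (h:8 v:8)
  [1] (0,0) acc=2 (h:2 v:2)
  [2] (0,0) acc=0 (h:0 v:0)
  [3] (0,0) acc=0 (h:0 v:0)

dataflow = OS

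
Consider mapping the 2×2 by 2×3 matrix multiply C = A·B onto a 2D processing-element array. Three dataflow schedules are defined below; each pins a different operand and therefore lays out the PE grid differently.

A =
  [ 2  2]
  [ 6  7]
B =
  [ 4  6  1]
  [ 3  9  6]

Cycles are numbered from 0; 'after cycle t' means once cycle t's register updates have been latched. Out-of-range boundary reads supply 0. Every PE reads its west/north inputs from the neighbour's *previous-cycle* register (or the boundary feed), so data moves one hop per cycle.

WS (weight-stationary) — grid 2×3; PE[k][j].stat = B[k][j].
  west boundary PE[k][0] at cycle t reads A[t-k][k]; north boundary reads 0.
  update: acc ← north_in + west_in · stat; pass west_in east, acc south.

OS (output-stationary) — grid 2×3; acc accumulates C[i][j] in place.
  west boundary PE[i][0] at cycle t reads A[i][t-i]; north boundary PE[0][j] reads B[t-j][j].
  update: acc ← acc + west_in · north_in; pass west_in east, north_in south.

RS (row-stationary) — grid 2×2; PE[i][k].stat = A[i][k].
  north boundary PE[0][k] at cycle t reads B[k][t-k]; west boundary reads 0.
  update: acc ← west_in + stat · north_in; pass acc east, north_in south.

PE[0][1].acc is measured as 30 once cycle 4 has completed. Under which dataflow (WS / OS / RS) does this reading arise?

dataflow = OS

Under WS (2×3), PE[0][1]:
  [0] (0,1) acc=0 (h:0 v:0)
  [1] (0,1) acc=12 (h:2 v:12)
  [2] (0,1) acc=36 (h:6 v:36)
  [3] (0,1) acc=0 (h:0 v:0)
  [4] (0,1) acc=0 (h:0 v:0)
Under OS (2×3), PE[0][1]:
  [0] (0,1) acc=0 (h:0 v:0)
  [1] (0,1) acc=12 (h:2 v:6)
  [2] (0,1) acc=30 (h:2 v:9)
  [3] (0,1) acc=30 (h:0 v:0)
  [4] (0,1) acc=30 (h:0 v:0)
Under RS (2×2), PE[0][1]:
  [0] (0,1) acc=0 (h:0 v:0)
  [1] (0,1) acc=14 (h:14 v:3)
  [2] (0,1) acc=30 (h:30 v:9)
  [3] (0,1) acc=14 (h:14 v:6)
  [4] (0,1) acc=0 (h:0 v:0)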